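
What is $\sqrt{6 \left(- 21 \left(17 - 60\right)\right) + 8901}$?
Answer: $3 \sqrt{1591} \approx 119.66$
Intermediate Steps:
$\sqrt{6 \left(- 21 \left(17 - 60\right)\right) + 8901} = \sqrt{6 \left(\left(-21\right) \left(-43\right)\right) + 8901} = \sqrt{6 \cdot 903 + 8901} = \sqrt{5418 + 8901} = \sqrt{14319} = 3 \sqrt{1591}$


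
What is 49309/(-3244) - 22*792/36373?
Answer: -1850039713/117994012 ≈ -15.679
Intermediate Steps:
49309/(-3244) - 22*792/36373 = 49309*(-1/3244) - 17424*1/36373 = -49309/3244 - 17424/36373 = -1850039713/117994012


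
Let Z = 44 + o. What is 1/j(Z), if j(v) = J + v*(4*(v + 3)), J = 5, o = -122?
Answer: 1/23405 ≈ 4.2726e-5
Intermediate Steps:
Z = -78 (Z = 44 - 122 = -78)
j(v) = 5 + v*(12 + 4*v) (j(v) = 5 + v*(4*(v + 3)) = 5 + v*(4*(3 + v)) = 5 + v*(12 + 4*v))
1/j(Z) = 1/(5 + 4*(-78)² + 12*(-78)) = 1/(5 + 4*6084 - 936) = 1/(5 + 24336 - 936) = 1/23405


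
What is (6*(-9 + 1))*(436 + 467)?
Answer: -43344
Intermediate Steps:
(6*(-9 + 1))*(436 + 467) = (6*(-8))*903 = -48*903 = -43344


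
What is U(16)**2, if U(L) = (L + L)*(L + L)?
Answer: 1048576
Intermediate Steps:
U(L) = 4*L**2 (U(L) = (2*L)*(2*L) = 4*L**2)
U(16)**2 = (4*16**2)**2 = (4*256)**2 = 1024**2 = 1048576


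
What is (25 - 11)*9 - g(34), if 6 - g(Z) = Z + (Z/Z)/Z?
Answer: 5237/34 ≈ 154.03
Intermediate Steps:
g(Z) = 6 - Z - 1/Z (g(Z) = 6 - (Z + (Z/Z)/Z) = 6 - (Z + 1/Z) = 6 + (-Z - 1/Z) = 6 - Z - 1/Z)
(25 - 11)*9 - g(34) = (25 - 11)*9 - (6 - 1*34 - 1/34) = 14*9 - (6 - 34 - 1*1/34) = 126 - (6 - 34 - 1/34) = 126 - 1*(-953/34) = 126 + 953/34 = 5237/34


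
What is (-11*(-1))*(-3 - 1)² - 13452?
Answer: -13276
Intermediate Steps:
(-11*(-1))*(-3 - 1)² - 13452 = 11*(-4)² - 13452 = 11*16 - 13452 = 176 - 13452 = -13276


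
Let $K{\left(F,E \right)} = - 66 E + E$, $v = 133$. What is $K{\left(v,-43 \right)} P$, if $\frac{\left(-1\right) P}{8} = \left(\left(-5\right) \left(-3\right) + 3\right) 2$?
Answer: $-804960$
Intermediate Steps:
$K{\left(F,E \right)} = - 65 E$
$P = -288$ ($P = - 8 \left(\left(-5\right) \left(-3\right) + 3\right) 2 = - 8 \left(15 + 3\right) 2 = - 8 \cdot 18 \cdot 2 = \left(-8\right) 36 = -288$)
$K{\left(v,-43 \right)} P = \left(-65\right) \left(-43\right) \left(-288\right) = 2795 \left(-288\right) = -804960$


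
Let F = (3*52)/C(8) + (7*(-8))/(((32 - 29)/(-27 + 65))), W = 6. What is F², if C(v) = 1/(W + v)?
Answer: 19571776/9 ≈ 2.1746e+6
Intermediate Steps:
C(v) = 1/(6 + v)
F = 4424/3 (F = (3*52)/(1/(6 + 8)) + (7*(-8))/(((32 - 29)/(-27 + 65))) = 156/(1/14) - 56/(3/38) = 156/(1/14) - 56/(3*(1/38)) = 156*14 - 56/3/38 = 2184 - 56*38/3 = 2184 - 2128/3 = 4424/3 ≈ 1474.7)
F² = (4424/3)² = 19571776/9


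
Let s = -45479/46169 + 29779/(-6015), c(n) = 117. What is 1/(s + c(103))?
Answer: 277706535/30843241759 ≈ 0.0090038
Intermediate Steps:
s = -1648422836/277706535 (s = -45479*1/46169 + 29779*(-1/6015) = -45479/46169 - 29779/6015 = -1648422836/277706535 ≈ -5.9358)
1/(s + c(103)) = 1/(-1648422836/277706535 + 117) = 1/(30843241759/277706535) = 277706535/30843241759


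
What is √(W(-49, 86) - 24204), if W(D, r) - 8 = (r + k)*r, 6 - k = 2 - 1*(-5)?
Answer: I*√16886 ≈ 129.95*I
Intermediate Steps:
k = -1 (k = 6 - (2 - 1*(-5)) = 6 - (2 + 5) = 6 - 1*7 = 6 - 7 = -1)
W(D, r) = 8 + r*(-1 + r) (W(D, r) = 8 + (r - 1)*r = 8 + (-1 + r)*r = 8 + r*(-1 + r))
√(W(-49, 86) - 24204) = √((8 + 86² - 1*86) - 24204) = √((8 + 7396 - 86) - 24204) = √(7318 - 24204) = √(-16886) = I*√16886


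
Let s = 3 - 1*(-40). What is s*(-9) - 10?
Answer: -397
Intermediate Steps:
s = 43 (s = 3 + 40 = 43)
s*(-9) - 10 = 43*(-9) - 10 = -387 - 10 = -397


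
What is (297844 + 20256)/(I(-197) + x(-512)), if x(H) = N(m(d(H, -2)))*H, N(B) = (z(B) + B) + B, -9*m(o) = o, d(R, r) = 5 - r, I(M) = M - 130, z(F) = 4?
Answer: -2862900/14207 ≈ -201.51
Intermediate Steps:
I(M) = -130 + M
m(o) = -o/9
N(B) = 4 + 2*B (N(B) = (4 + B) + B = 4 + 2*B)
x(H) = 22*H/9 (x(H) = (4 + 2*(-(5 - 1*(-2))/9))*H = (4 + 2*(-(5 + 2)/9))*H = (4 + 2*(-⅑*7))*H = (4 + 2*(-7/9))*H = (4 - 14/9)*H = 22*H/9)
(297844 + 20256)/(I(-197) + x(-512)) = (297844 + 20256)/((-130 - 197) + (22/9)*(-512)) = 318100/(-327 - 11264/9) = 318100/(-14207/9) = 318100*(-9/14207) = -2862900/14207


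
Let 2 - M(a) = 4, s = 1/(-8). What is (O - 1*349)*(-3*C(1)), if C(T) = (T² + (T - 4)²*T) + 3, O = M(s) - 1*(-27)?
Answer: 12636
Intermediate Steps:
s = -⅛ ≈ -0.12500
M(a) = -2 (M(a) = 2 - 1*4 = 2 - 4 = -2)
O = 25 (O = -2 - 1*(-27) = -2 + 27 = 25)
C(T) = 3 + T² + T*(-4 + T)² (C(T) = (T² + (-4 + T)²*T) + 3 = (T² + T*(-4 + T)²) + 3 = 3 + T² + T*(-4 + T)²)
(O - 1*349)*(-3*C(1)) = (25 - 1*349)*(-3*(3 + 1² + 1*(-4 + 1)²)) = (25 - 349)*(-3*(3 + 1 + 1*(-3)²)) = -(-972)*(3 + 1 + 1*9) = -(-972)*(3 + 1 + 9) = -(-972)*13 = -324*(-39) = 12636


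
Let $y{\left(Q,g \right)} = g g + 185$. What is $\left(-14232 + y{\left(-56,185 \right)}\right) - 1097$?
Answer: $19081$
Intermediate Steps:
$y{\left(Q,g \right)} = 185 + g^{2}$ ($y{\left(Q,g \right)} = g^{2} + 185 = 185 + g^{2}$)
$\left(-14232 + y{\left(-56,185 \right)}\right) - 1097 = \left(-14232 + \left(185 + 185^{2}\right)\right) - 1097 = \left(-14232 + \left(185 + 34225\right)\right) - 1097 = \left(-14232 + 34410\right) - 1097 = 20178 - 1097 = 19081$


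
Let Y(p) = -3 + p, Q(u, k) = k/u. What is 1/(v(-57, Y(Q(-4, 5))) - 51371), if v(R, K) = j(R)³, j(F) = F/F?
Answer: -1/51370 ≈ -1.9467e-5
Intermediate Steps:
j(F) = 1
v(R, K) = 1 (v(R, K) = 1³ = 1)
1/(v(-57, Y(Q(-4, 5))) - 51371) = 1/(1 - 51371) = 1/(-51370) = -1/51370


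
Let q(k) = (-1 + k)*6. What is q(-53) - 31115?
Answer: -31439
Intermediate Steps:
q(k) = -6 + 6*k
q(-53) - 31115 = (-6 + 6*(-53)) - 31115 = (-6 - 318) - 31115 = -324 - 31115 = -31439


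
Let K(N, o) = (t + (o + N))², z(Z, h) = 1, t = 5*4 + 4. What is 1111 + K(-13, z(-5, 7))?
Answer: 1255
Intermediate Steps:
t = 24 (t = 20 + 4 = 24)
K(N, o) = (24 + N + o)² (K(N, o) = (24 + (o + N))² = (24 + (N + o))² = (24 + N + o)²)
1111 + K(-13, z(-5, 7)) = 1111 + (24 - 13 + 1)² = 1111 + 12² = 1111 + 144 = 1255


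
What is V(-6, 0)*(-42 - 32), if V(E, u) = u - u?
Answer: 0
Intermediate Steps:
V(E, u) = 0
V(-6, 0)*(-42 - 32) = 0*(-42 - 32) = 0*(-74) = 0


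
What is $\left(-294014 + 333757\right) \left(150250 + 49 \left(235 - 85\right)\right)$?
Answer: $6263496800$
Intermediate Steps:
$\left(-294014 + 333757\right) \left(150250 + 49 \left(235 - 85\right)\right) = 39743 \left(150250 + 49 \cdot 150\right) = 39743 \left(150250 + 7350\right) = 39743 \cdot 157600 = 6263496800$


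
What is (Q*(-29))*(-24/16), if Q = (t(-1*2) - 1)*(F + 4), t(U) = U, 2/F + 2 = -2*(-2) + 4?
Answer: -1131/2 ≈ -565.50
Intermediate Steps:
F = 1/3 (F = 2/(-2 + (-2*(-2) + 4)) = 2/(-2 + (4 + 4)) = 2/(-2 + 8) = 2/6 = 2*(1/6) = 1/3 ≈ 0.33333)
Q = -13 (Q = (-1*2 - 1)*(1/3 + 4) = (-2 - 1)*(13/3) = -3*13/3 = -13)
(Q*(-29))*(-24/16) = (-13*(-29))*(-24/16) = 377*(-24*1/16) = 377*(-3/2) = -1131/2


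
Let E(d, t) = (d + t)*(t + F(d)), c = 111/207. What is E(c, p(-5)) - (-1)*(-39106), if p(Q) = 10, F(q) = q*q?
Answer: -12811065221/328509 ≈ -38998.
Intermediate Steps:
c = 37/69 (c = 111*(1/207) = 37/69 ≈ 0.53623)
F(q) = q²
E(d, t) = (d + t)*(t + d²)
E(c, p(-5)) - (-1)*(-39106) = ((37/69)³ + 10² + (37/69)*10 + 10*(37/69)²) - (-1)*(-39106) = (50653/328509 + 100 + 370/69 + 10*(1369/4761)) - 1*39106 = (50653/328509 + 100 + 370/69 + 13690/4761) - 39106 = 35607733/328509 - 39106 = -12811065221/328509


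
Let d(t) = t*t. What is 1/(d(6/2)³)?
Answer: 1/729 ≈ 0.0013717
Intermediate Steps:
d(t) = t²
1/(d(6/2)³) = 1/(((6/2)²)³) = 1/(((6*(½))²)³) = 1/((3²)³) = 1/(9³) = 1/729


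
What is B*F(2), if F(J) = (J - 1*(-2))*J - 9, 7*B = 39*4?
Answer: -156/7 ≈ -22.286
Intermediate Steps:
B = 156/7 (B = (39*4)/7 = (1/7)*156 = 156/7 ≈ 22.286)
F(J) = -9 + J*(2 + J) (F(J) = (J + 2)*J - 9 = (2 + J)*J - 9 = J*(2 + J) - 9 = -9 + J*(2 + J))
B*F(2) = 156*(-9 + 2**2 + 2*2)/7 = 156*(-9 + 4 + 4)/7 = (156/7)*(-1) = -156/7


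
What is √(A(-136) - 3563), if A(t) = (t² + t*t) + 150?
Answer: 3*√3731 ≈ 183.25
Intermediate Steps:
A(t) = 150 + 2*t² (A(t) = (t² + t²) + 150 = 2*t² + 150 = 150 + 2*t²)
√(A(-136) - 3563) = √((150 + 2*(-136)²) - 3563) = √((150 + 2*18496) - 3563) = √((150 + 36992) - 3563) = √(37142 - 3563) = √33579 = 3*√3731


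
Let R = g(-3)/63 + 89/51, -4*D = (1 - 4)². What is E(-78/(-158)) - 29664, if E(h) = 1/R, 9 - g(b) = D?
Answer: -81485580/2747 ≈ -29663.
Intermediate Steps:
D = -9/4 (D = -(1 - 4)²/4 = -¼*(-3)² = -¼*9 = -9/4 ≈ -2.2500)
g(b) = 45/4 (g(b) = 9 - 1*(-9/4) = 9 + 9/4 = 45/4)
R = 2747/1428 (R = (45/4)/63 + 89/51 = (45/4)*(1/63) + 89*(1/51) = 5/28 + 89/51 = 2747/1428 ≈ 1.9237)
E(h) = 1428/2747 (E(h) = 1/(2747/1428) = 1428/2747)
E(-78/(-158)) - 29664 = 1428/2747 - 29664 = -81485580/2747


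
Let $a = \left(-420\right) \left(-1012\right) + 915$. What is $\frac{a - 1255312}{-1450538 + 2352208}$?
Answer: $- \frac{829357}{901670} \approx -0.9198$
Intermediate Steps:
$a = 425955$ ($a = 425040 + 915 = 425955$)
$\frac{a - 1255312}{-1450538 + 2352208} = \frac{425955 - 1255312}{-1450538 + 2352208} = - \frac{829357}{901670}$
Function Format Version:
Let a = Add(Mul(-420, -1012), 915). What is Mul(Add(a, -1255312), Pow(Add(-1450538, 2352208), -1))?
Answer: Rational(-829357, 901670) ≈ -0.91980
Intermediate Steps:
a = 425955 (a = Add(425040, 915) = 425955)
Mul(Add(a, -1255312), Pow(Add(-1450538, 2352208), -1)) = Mul(Add(425955, -1255312), Pow(Add(-1450538, 2352208), -1)) = Mul(-829357, Pow(901670, -1)) = Mul(-829357, Rational(1, 901670)) = Rational(-829357, 901670)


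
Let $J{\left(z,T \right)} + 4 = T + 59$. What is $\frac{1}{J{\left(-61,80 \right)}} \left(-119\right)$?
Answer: $- \frac{119}{135} \approx -0.88148$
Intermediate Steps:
$J{\left(z,T \right)} = 55 + T$ ($J{\left(z,T \right)} = -4 + \left(T + 59\right) = -4 + \left(59 + T\right) = 55 + T$)
$\frac{1}{J{\left(-61,80 \right)}} \left(-119\right) = \frac{1}{55 + 80} \left(-119\right) = \frac{1}{135} \left(-119\right) = - \frac{119}{135}$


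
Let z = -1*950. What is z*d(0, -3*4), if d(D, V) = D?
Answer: 0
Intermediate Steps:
z = -950
z*d(0, -3*4) = -950*0 = 0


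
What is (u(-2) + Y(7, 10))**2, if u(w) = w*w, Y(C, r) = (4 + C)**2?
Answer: 15625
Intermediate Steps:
u(w) = w**2
(u(-2) + Y(7, 10))**2 = ((-2)**2 + (4 + 7)**2)**2 = (4 + 11**2)**2 = (4 + 121)**2 = 125**2 = 15625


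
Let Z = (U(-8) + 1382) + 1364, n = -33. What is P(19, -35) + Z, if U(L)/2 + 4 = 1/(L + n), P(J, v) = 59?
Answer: 114675/41 ≈ 2797.0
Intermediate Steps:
U(L) = -8 + 2/(-33 + L) (U(L) = -8 + 2/(L - 33) = -8 + 2/(-33 + L))
Z = 112256/41 (Z = (2*(133 - 4*(-8))/(-33 - 8) + 1382) + 1364 = (2*(133 + 32)/(-41) + 1382) + 1364 = (2*(-1/41)*165 + 1382) + 1364 = (-330/41 + 1382) + 1364 = 56332/41 + 1364 = 112256/41 ≈ 2738.0)
P(19, -35) + Z = 59 + 112256/41 = 114675/41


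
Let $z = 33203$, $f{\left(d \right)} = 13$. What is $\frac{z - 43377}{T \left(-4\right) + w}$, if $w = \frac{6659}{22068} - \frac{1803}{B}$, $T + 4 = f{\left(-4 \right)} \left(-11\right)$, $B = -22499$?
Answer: $- \frac{5051471700168}{292136273461} \approx -17.292$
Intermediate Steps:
$T = -147$ ($T = -4 + 13 \left(-11\right) = -4 - 143 = -147$)
$w = \frac{189609445}{496507932}$ ($w = \frac{6659}{22068} - \frac{1803}{-22499} = 6659 \cdot \frac{1}{22068} - - \frac{1803}{22499} = \frac{6659}{22068} + \frac{1803}{22499} = \frac{189609445}{496507932} \approx 0.38189$)
$\frac{z - 43377}{T \left(-4\right) + w} = \frac{33203 - 43377}{\left(-147\right) \left(-4\right) + \frac{189609445}{496507932}} = - \frac{10174}{588 + \frac{189609445}{496507932}} = - \frac{10174}{\frac{292136273461}{496507932}} = \left(-10174\right) \frac{496507932}{292136273461} = - \frac{5051471700168}{292136273461}$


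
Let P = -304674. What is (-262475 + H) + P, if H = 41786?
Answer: -525363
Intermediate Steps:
(-262475 + H) + P = (-262475 + 41786) - 304674 = -220689 - 304674 = -525363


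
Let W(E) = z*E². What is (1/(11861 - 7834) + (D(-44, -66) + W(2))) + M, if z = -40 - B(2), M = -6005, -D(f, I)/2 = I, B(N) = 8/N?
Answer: -24359322/4027 ≈ -6049.0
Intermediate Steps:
D(f, I) = -2*I
z = -44 (z = -40 - 8/2 = -40 - 1*4 = -40 - 4 = -44)
W(E) = -44*E²
(1/(11861 - 7834) + (D(-44, -66) + W(2))) + M = (1/(11861 - 7834) + (-2*(-66) - 44*2²)) - 6005 = (1/4027 + (132 - 44*4)) - 6005 = (1/4027 + (132 - 176)) - 6005 = (1/4027 - 44) - 6005 = -177187/4027 - 6005 = -24359322/4027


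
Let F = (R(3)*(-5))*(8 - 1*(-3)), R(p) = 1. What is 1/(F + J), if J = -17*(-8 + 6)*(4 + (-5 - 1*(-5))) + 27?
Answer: 1/108 ≈ 0.0092593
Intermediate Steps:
J = 163 (J = -(-34)*(4 + (-5 + 5)) + 27 = -(-34)*(4 + 0) + 27 = -(-34)*4 + 27 = -17*(-8) + 27 = 136 + 27 = 163)
F = -55 (F = (1*(-5))*(8 - 1*(-3)) = -5*(8 + 3) = -5*11 = -55)
1/(F + J) = 1/(-55 + 163) = 1/108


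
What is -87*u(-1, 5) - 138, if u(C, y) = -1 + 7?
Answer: -660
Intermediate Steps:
u(C, y) = 6
-87*u(-1, 5) - 138 = -87*6 - 138 = -522 - 138 = -660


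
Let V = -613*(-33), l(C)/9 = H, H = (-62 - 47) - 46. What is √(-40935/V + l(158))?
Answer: I*√63519936590/6743 ≈ 37.377*I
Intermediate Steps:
H = -155 (H = -109 - 46 = -155)
l(C) = -1395 (l(C) = 9*(-155) = -1395)
V = 20229
√(-40935/V + l(158)) = √(-40935/20229 - 1395) = √(-40935*1/20229 - 1395) = √(-13645/6743 - 1395) = √(-9420130/6743) = I*√63519936590/6743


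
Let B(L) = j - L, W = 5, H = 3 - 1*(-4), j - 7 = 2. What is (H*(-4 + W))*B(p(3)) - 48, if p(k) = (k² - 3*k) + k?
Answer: -6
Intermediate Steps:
j = 9 (j = 7 + 2 = 9)
H = 7 (H = 3 + 4 = 7)
p(k) = k² - 2*k
B(L) = 9 - L
(H*(-4 + W))*B(p(3)) - 48 = (7*(-4 + 5))*(9 - 3*(-2 + 3)) - 48 = (7*1)*(9 - 3) - 48 = 7*(9 - 1*3) - 48 = 7*(9 - 3) - 48 = 7*6 - 48 = 42 - 48 = -6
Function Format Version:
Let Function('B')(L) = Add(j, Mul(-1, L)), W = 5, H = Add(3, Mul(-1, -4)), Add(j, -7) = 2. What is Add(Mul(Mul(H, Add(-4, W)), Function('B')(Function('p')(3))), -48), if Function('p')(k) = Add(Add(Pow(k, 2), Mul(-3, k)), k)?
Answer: -6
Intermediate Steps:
j = 9 (j = Add(7, 2) = 9)
H = 7 (H = Add(3, 4) = 7)
Function('p')(k) = Add(Pow(k, 2), Mul(-2, k))
Function('B')(L) = Add(9, Mul(-1, L))
Add(Mul(Mul(H, Add(-4, W)), Function('B')(Function('p')(3))), -48) = Add(Mul(Mul(7, Add(-4, 5)), Add(9, Mul(-1, Mul(3, Add(-2, 3))))), -48) = Add(Mul(Mul(7, 1), Add(9, Mul(-1, Mul(3, 1)))), -48) = Add(Mul(7, Add(9, Mul(-1, 3))), -48) = Add(Mul(7, Add(9, -3)), -48) = Add(Mul(7, 6), -48) = Add(42, -48) = -6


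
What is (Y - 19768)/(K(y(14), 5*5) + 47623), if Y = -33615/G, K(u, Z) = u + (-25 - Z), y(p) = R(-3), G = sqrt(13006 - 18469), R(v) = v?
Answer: -9884/23785 + 2241*I*sqrt(607)/5774998 ≈ -0.41556 + 0.0095606*I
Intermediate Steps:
G = 3*I*sqrt(607) (G = sqrt(-5463) = 3*I*sqrt(607) ≈ 73.912*I)
y(p) = -3
K(u, Z) = -25 + u - Z
Y = 11205*I*sqrt(607)/607 (Y = -33615*(-I*sqrt(607)/1821) = -(-11205)*I*sqrt(607)/607 = 11205*I*sqrt(607)/607 ≈ 454.8*I)
(Y - 19768)/(K(y(14), 5*5) + 47623) = (11205*I*sqrt(607)/607 - 19768)/((-25 - 3 - 5*5) + 47623) = (-19768 + 11205*I*sqrt(607)/607)/((-25 - 3 - 1*25) + 47623) = (-19768 + 11205*I*sqrt(607)/607)/((-25 - 3 - 25) + 47623) = (-19768 + 11205*I*sqrt(607)/607)/(-53 + 47623) = (-19768 + 11205*I*sqrt(607)/607)/47570 = (-19768 + 11205*I*sqrt(607)/607)*(1/47570) = -9884/23785 + 2241*I*sqrt(607)/5774998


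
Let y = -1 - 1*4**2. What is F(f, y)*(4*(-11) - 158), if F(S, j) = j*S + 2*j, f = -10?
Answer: -27472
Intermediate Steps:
y = -17 (y = -1 - 1*16 = -1 - 16 = -17)
F(S, j) = 2*j + S*j (F(S, j) = S*j + 2*j = 2*j + S*j)
F(f, y)*(4*(-11) - 158) = (-17*(2 - 10))*(4*(-11) - 158) = (-17*(-8))*(-44 - 158) = 136*(-202) = -27472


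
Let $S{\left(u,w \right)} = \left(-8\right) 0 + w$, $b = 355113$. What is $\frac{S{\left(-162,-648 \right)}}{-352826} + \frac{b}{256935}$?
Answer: $\frac{20909932203}{15108891385} \approx 1.3839$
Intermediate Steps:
$S{\left(u,w \right)} = w$ ($S{\left(u,w \right)} = 0 + w = w$)
$\frac{S{\left(-162,-648 \right)}}{-352826} + \frac{b}{256935} = - \frac{648}{-352826} + \frac{355113}{256935} = \left(-648\right) \left(- \frac{1}{352826}\right) + 355113 \cdot \frac{1}{256935} = \frac{324}{176413} + \frac{118371}{85645} = \frac{20909932203}{15108891385}$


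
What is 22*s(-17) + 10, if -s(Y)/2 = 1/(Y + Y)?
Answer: 192/17 ≈ 11.294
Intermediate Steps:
s(Y) = -1/Y (s(Y) = -2/(Y + Y) = -2*1/(2*Y) = -1/Y)
22*s(-17) + 10 = 22*(-1/(-17)) + 10 = 22*(-1*(-1/17)) + 10 = 22*(1/17) + 10 = 22/17 + 10 = 192/17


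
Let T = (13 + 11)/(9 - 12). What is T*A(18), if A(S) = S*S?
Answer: -2592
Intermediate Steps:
A(S) = S**2
T = -8 (T = 24/(-3) = 24*(-1/3) = -8)
T*A(18) = -8*18**2 = -8*324 = -2592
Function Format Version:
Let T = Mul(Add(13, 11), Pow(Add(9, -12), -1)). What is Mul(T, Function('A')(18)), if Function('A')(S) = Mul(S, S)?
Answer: -2592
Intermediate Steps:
Function('A')(S) = Pow(S, 2)
T = -8 (T = Mul(24, Pow(-3, -1)) = Mul(24, Rational(-1, 3)) = -8)
Mul(T, Function('A')(18)) = Mul(-8, Pow(18, 2)) = Mul(-8, 324) = -2592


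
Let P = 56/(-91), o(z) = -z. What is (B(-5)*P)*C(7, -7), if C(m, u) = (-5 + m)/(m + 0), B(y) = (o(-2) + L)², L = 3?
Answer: -400/91 ≈ -4.3956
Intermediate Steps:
B(y) = 25 (B(y) = (-1*(-2) + 3)² = (2 + 3)² = 5² = 25)
C(m, u) = (-5 + m)/m
P = -8/13 (P = 56*(-1/91) = -8/13 ≈ -0.61539)
(B(-5)*P)*C(7, -7) = (25*(-8/13))*((-5 + 7)/7) = -200*2/91 = -200/13*2/7 = -400/91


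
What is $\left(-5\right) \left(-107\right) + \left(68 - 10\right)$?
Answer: $593$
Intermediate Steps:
$\left(-5\right) \left(-107\right) + \left(68 - 10\right) = 535 + 58 = 593$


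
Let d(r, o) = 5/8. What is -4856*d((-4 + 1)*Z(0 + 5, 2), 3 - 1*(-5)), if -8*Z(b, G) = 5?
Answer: -3035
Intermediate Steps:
Z(b, G) = -5/8 (Z(b, G) = -⅛*5 = -5/8)
d(r, o) = 5/8 (d(r, o) = 5*(⅛) = 5/8)
-4856*d((-4 + 1)*Z(0 + 5, 2), 3 - 1*(-5)) = -4856*5/8 = -3035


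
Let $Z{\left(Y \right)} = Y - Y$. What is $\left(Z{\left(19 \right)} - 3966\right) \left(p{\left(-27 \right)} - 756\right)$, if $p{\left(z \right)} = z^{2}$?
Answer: $107082$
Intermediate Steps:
$Z{\left(Y \right)} = 0$
$\left(Z{\left(19 \right)} - 3966\right) \left(p{\left(-27 \right)} - 756\right) = \left(0 - 3966\right) \left(\left(-27\right)^{2} - 756\right) = - 3966 \left(729 - 756\right) = \left(-3966\right) \left(-27\right) = 107082$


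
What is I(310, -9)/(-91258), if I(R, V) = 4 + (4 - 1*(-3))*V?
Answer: 59/91258 ≈ 0.00064652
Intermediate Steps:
I(R, V) = 4 + 7*V (I(R, V) = 4 + (4 + 3)*V = 4 + 7*V)
I(310, -9)/(-91258) = (4 + 7*(-9))/(-91258) = (4 - 63)*(-1/91258) = -59*(-1/91258) = 59/91258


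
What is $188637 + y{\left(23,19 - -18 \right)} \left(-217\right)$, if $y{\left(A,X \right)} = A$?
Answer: $183646$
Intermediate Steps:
$188637 + y{\left(23,19 - -18 \right)} \left(-217\right) = 188637 + 23 \left(-217\right) = 188637 - 4991 = 183646$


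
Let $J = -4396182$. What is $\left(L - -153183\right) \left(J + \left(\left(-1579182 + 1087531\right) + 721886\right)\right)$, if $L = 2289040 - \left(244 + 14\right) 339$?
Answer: $-9809809523667$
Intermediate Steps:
$L = 2201578$ ($L = 2289040 - 258 \cdot 339 = 2289040 - 87462 = 2201578$)
$\left(L - -153183\right) \left(J + \left(\left(-1579182 + 1087531\right) + 721886\right)\right) = \left(2201578 - -153183\right) \left(-4396182 + \left(\left(-1579182 + 1087531\right) + 721886\right)\right) = \left(2201578 + 153183\right) \left(-4396182 + \left(-491651 + 721886\right)\right) = 2354761 \left(-4396182 + 230235\right) = 2354761 \left(-4165947\right) = -9809809523667$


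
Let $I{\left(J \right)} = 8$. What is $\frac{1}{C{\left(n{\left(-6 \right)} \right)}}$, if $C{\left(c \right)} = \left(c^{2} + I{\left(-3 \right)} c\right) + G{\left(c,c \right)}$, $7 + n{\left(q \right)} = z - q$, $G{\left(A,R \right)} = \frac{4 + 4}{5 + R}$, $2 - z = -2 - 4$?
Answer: $\frac{3}{317} \approx 0.0094637$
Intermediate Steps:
$z = 8$ ($z = 2 - \left(-2 - 4\right) = 2 - -6 = 2 + 6 = 8$)
$G{\left(A,R \right)} = \frac{8}{5 + R}$
$n{\left(q \right)} = 1 - q$ ($n{\left(q \right)} = -7 - \left(-8 + q\right) = 1 - q$)
$C{\left(c \right)} = c^{2} + 8 c + \frac{8}{5 + c}$ ($C{\left(c \right)} = \left(c^{2} + 8 c\right) + \frac{8}{5 + c} = c^{2} + 8 c + \frac{8}{5 + c}$)
$\frac{1}{C{\left(n{\left(-6 \right)} \right)}} = \frac{1}{\frac{1}{5 + \left(1 - -6\right)} \left(8 + \left(1 - -6\right) \left(5 + \left(1 - -6\right)\right) \left(8 + \left(1 - -6\right)\right)\right)} = \frac{1}{\frac{1}{5 + \left(1 + 6\right)} \left(8 + \left(1 + 6\right) \left(5 + \left(1 + 6\right)\right) \left(8 + \left(1 + 6\right)\right)\right)} = \frac{1}{\frac{1}{5 + 7} \left(8 + 7 \left(5 + 7\right) \left(8 + 7\right)\right)} = \frac{1}{\frac{1}{12} \left(8 + 7 \cdot 12 \cdot 15\right)} = \frac{1}{\frac{1}{12} \left(8 + 1260\right)} = \frac{1}{\frac{1}{12} \cdot 1268} = \frac{1}{\frac{317}{3}} = \frac{3}{317}$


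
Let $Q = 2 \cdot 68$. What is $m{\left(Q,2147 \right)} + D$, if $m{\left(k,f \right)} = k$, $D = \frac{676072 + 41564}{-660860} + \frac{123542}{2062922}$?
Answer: $\frac{23001296868856}{170412829115} \approx 134.97$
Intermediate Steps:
$Q = 136$
$D = - \frac{174847890784}{170412829115}$ ($D = 717636 \left(- \frac{1}{660860}\right) + 123542 \cdot \frac{1}{2062922} = - \frac{179409}{165215} + \frac{61771}{1031461} = - \frac{174847890784}{170412829115} \approx -1.026$)
$m{\left(Q,2147 \right)} + D = 136 - \frac{174847890784}{170412829115} = \frac{23001296868856}{170412829115}$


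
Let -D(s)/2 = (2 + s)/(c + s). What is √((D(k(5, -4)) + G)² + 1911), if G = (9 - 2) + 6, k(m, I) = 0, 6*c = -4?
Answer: 4*√142 ≈ 47.666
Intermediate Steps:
c = -⅔ (c = (⅙)*(-4) = -⅔ ≈ -0.66667)
D(s) = -2*(2 + s)/(-⅔ + s)
G = 13 (G = 7 + 6 = 13)
√((D(k(5, -4)) + G)² + 1911) = √((6*(-2 - 1*0)/(-2 + 3*0) + 13)² + 1911) = √((6*(-2 + 0)/(-2 + 0) + 13)² + 1911) = √((6*(-2)/(-2) + 13)² + 1911) = √((6*(-½)*(-2) + 13)² + 1911) = √((6 + 13)² + 1911) = √(19² + 1911) = √(361 + 1911) = √2272 = 4*√142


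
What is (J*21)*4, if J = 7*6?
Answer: 3528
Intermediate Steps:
J = 42
(J*21)*4 = (42*21)*4 = 882*4 = 3528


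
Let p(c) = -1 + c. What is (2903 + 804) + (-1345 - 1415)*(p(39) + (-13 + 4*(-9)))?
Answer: 34067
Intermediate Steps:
(2903 + 804) + (-1345 - 1415)*(p(39) + (-13 + 4*(-9))) = (2903 + 804) + (-1345 - 1415)*((-1 + 39) + (-13 + 4*(-9))) = 3707 - 2760*(38 + (-13 - 36)) = 3707 - 2760*(38 - 49) = 3707 - 2760*(-11) = 3707 + 30360 = 34067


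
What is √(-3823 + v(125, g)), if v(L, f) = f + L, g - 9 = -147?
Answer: 2*I*√959 ≈ 61.935*I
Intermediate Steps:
g = -138 (g = 9 - 147 = -138)
v(L, f) = L + f
√(-3823 + v(125, g)) = √(-3823 + (125 - 138)) = √(-3823 - 13) = √(-3836) = 2*I*√959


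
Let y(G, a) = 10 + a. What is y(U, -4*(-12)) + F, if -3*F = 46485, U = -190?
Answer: -15437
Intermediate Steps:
F = -15495 (F = -1/3*46485 = -15495)
y(U, -4*(-12)) + F = (10 - 4*(-12)) - 15495 = (10 + 48) - 15495 = 58 - 15495 = -15437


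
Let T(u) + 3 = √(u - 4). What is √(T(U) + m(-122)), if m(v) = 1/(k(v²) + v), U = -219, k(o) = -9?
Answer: √(-51614 + 17161*I*√223)/131 ≈ 2.4724 + 3.02*I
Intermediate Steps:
T(u) = -3 + √(-4 + u) (T(u) = -3 + √(u - 4) = -3 + √(-4 + u))
m(v) = 1/(-9 + v)
√(T(U) + m(-122)) = √((-3 + √(-4 - 219)) + 1/(-9 - 122)) = √((-3 + √(-223)) + 1/(-131)) = √((-3 + I*√223) - 1/131) = √(-394/131 + I*√223)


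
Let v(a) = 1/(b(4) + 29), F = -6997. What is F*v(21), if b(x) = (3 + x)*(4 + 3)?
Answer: -6997/78 ≈ -89.705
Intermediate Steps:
b(x) = 21 + 7*x (b(x) = (3 + x)*7 = 21 + 7*x)
v(a) = 1/78 (v(a) = 1/((21 + 7*4) + 29) = 1/((21 + 28) + 29) = 1/(49 + 29) = 1/78)
F*v(21) = -6997*1/78 = -6997/78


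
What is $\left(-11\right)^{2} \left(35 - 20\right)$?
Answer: $1815$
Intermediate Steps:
$\left(-11\right)^{2} \left(35 - 20\right) = 121 \cdot 15 = 1815$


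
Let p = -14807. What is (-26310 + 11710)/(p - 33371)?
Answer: 7300/24089 ≈ 0.30304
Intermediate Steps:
(-26310 + 11710)/(p - 33371) = (-26310 + 11710)/(-14807 - 33371) = -14600/(-48178) = -14600*(-1/48178) = 7300/24089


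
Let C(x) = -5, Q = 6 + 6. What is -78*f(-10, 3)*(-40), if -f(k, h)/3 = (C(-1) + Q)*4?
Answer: -262080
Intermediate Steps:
Q = 12
f(k, h) = -84 (f(k, h) = -3*(-5 + 12)*4 = -21*4 = -3*28 = -84)
-78*f(-10, 3)*(-40) = -78*(-84)*(-40) = 6552*(-40) = -262080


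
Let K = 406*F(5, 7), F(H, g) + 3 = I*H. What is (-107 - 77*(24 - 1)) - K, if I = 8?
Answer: -16900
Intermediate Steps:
F(H, g) = -3 + 8*H
K = 15022 (K = 406*(-3 + 8*5) = 406*(-3 + 40) = 406*37 = 15022)
(-107 - 77*(24 - 1)) - K = (-107 - 77*(24 - 1)) - 1*15022 = (-107 - 77*23) - 15022 = (-107 - 1771) - 15022 = -1878 - 15022 = -16900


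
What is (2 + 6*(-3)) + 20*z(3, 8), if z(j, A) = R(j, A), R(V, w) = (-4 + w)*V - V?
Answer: 164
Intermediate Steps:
R(V, w) = -V + V*(-4 + w) (R(V, w) = V*(-4 + w) - V = -V + V*(-4 + w))
z(j, A) = j*(-5 + A)
(2 + 6*(-3)) + 20*z(3, 8) = (2 + 6*(-3)) + 20*(3*(-5 + 8)) = (2 - 18) + 20*(3*3) = -16 + 20*9 = -16 + 180 = 164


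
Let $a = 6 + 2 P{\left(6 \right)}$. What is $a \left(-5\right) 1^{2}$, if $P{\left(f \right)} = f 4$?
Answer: $-270$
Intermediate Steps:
$P{\left(f \right)} = 4 f$
$a = 54$ ($a = 6 + 2 \cdot 4 \cdot 6 = 6 + 2 \cdot 24 = 6 + 48 = 54$)
$a \left(-5\right) 1^{2} = 54 \left(-5\right) 1^{2} = \left(-270\right) 1 = -270$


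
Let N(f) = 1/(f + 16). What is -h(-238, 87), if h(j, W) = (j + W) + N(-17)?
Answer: 152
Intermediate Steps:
N(f) = 1/(16 + f)
h(j, W) = -1 + W + j (h(j, W) = (j + W) + 1/(16 - 17) = (W + j) + 1/(-1) = (W + j) - 1 = -1 + W + j)
-h(-238, 87) = -(-1 + 87 - 238) = -1*(-152) = 152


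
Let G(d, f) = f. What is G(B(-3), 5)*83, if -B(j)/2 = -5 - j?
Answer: 415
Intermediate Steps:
B(j) = 10 + 2*j (B(j) = -2*(-5 - j) = 10 + 2*j)
G(B(-3), 5)*83 = 5*83 = 415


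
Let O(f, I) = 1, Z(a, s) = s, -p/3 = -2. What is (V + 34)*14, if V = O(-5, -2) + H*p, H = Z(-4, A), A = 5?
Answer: 910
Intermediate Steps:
p = 6 (p = -3*(-2) = 6)
H = 5
V = 31 (V = 1 + 5*6 = 1 + 30 = 31)
(V + 34)*14 = (31 + 34)*14 = 65*14 = 910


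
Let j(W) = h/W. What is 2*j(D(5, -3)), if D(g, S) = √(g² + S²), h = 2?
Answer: 2*√34/17 ≈ 0.68599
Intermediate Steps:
D(g, S) = √(S² + g²)
j(W) = 2/W
2*j(D(5, -3)) = 2*(2/(√((-3)² + 5²))) = 2*(2/(√(9 + 25))) = 2*(2/(√34)) = 2*(2*(√34/34)) = 2*(√34/17) = 2*√34/17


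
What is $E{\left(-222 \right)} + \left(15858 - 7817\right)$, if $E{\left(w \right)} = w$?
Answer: $7819$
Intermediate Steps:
$E{\left(-222 \right)} + \left(15858 - 7817\right) = -222 + \left(15858 - 7817\right) = -222 + 8041 = 7819$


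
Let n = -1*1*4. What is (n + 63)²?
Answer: 3481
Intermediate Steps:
n = -4 (n = -1*4 = -4)
(n + 63)² = (-4 + 63)² = 59² = 3481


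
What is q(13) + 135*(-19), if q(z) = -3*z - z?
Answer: -2617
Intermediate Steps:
q(z) = -4*z
q(13) + 135*(-19) = -4*13 + 135*(-19) = -52 - 2565 = -2617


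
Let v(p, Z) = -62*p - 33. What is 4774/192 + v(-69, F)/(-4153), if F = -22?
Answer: 9505691/398688 ≈ 23.842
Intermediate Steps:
v(p, Z) = -33 - 62*p
4774/192 + v(-69, F)/(-4153) = 4774/192 + (-33 - 62*(-69))/(-4153) = 4774*(1/192) + (-33 + 4278)*(-1/4153) = 2387/96 + 4245*(-1/4153) = 2387/96 - 4245/4153 = 9505691/398688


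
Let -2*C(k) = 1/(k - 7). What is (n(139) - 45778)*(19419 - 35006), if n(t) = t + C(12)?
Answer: 7113766517/10 ≈ 7.1138e+8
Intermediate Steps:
C(k) = -1/(2*(-7 + k)) (C(k) = -1/(2*(k - 7)) = -1/(2*(-7 + k)))
n(t) = -1/10 + t (n(t) = t - 1/(-14 + 2*12) = t - 1/(-14 + 24) = t - 1/10 = -1/10 + t)
(n(139) - 45778)*(19419 - 35006) = ((-1/10 + 139) - 45778)*(19419 - 35006) = (1389/10 - 45778)*(-15587) = -456391/10*(-15587) = 7113766517/10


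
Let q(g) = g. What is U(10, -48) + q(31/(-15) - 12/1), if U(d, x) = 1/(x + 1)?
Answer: -9932/705 ≈ -14.088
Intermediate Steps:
U(d, x) = 1/(1 + x)
U(10, -48) + q(31/(-15) - 12/1) = 1/(1 - 48) + (31/(-15) - 12/1) = 1/(-47) + (31*(-1/15) - 12*1) = -1/47 + (-31/15 - 12) = -1/47 - 211/15 = -9932/705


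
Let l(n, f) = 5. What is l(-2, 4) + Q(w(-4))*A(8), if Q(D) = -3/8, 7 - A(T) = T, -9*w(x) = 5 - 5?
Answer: 43/8 ≈ 5.3750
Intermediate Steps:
w(x) = 0 (w(x) = -(5 - 5)/9 = -⅑*0 = 0)
A(T) = 7 - T
Q(D) = -3/8 (Q(D) = -3*⅛ = -3/8)
l(-2, 4) + Q(w(-4))*A(8) = 5 - 3*(7 - 1*8)/8 = 5 - 3*(7 - 8)/8 = 5 - 3/8*(-1) = 5 + 3/8 = 43/8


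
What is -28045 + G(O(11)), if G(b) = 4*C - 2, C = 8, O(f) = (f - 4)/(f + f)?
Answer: -28015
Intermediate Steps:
O(f) = (-4 + f)/(2*f) (O(f) = (-4 + f)/((2*f)) = (-4 + f)*(1/(2*f)) = (-4 + f)/(2*f))
G(b) = 30 (G(b) = 4*8 - 2 = 32 - 2 = 30)
-28045 + G(O(11)) = -28045 + 30 = -28015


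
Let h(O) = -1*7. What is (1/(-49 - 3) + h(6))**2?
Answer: 133225/2704 ≈ 49.270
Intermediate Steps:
h(O) = -7
(1/(-49 - 3) + h(6))**2 = (1/(-49 - 3) - 7)**2 = (1/(-52) - 7)**2 = (-1/52 - 7)**2 = (-365/52)**2 = 133225/2704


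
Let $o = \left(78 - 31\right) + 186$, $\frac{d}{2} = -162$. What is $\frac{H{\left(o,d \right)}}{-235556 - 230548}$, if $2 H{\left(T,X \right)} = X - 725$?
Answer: $\frac{1049}{932208} \approx 0.0011253$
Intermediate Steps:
$d = -324$ ($d = 2 \left(-162\right) = -324$)
$o = 233$ ($o = 47 + 186 = 233$)
$H{\left(T,X \right)} = - \frac{725}{2} + \frac{X}{2}$ ($H{\left(T,X \right)} = \frac{X - 725}{2} = \frac{-725 + X}{2} = - \frac{725}{2} + \frac{X}{2}$)
$\frac{H{\left(o,d \right)}}{-235556 - 230548} = \frac{- \frac{725}{2} + \frac{1}{2} \left(-324\right)}{-235556 - 230548} = \frac{- \frac{725}{2} - 162}{-466104} = \left(- \frac{1049}{2}\right) \left(- \frac{1}{466104}\right) = \frac{1049}{932208}$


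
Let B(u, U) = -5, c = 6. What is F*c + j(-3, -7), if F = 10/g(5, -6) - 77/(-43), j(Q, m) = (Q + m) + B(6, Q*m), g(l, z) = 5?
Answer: 333/43 ≈ 7.7442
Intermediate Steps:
j(Q, m) = -5 + Q + m (j(Q, m) = (Q + m) - 5 = -5 + Q + m)
F = 163/43 (F = 10/5 - 77/(-43) = 10*(⅕) - 77*(-1/43) = 2 + 77/43 = 163/43 ≈ 3.7907)
F*c + j(-3, -7) = (163/43)*6 + (-5 - 3 - 7) = 978/43 - 15 = 333/43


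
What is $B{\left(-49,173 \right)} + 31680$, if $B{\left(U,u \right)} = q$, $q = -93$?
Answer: $31587$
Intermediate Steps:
$B{\left(U,u \right)} = -93$
$B{\left(-49,173 \right)} + 31680 = -93 + 31680 = 31587$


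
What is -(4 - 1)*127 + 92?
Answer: -289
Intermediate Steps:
-(4 - 1)*127 + 92 = -1*3*127 + 92 = -3*127 + 92 = -381 + 92 = -289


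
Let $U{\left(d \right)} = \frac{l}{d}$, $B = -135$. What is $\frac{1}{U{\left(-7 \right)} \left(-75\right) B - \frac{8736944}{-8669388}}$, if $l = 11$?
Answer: $- \frac{2167347}{34481854639} \approx -6.2855 \cdot 10^{-5}$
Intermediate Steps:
$U{\left(d \right)} = \frac{11}{d}$
$\frac{1}{U{\left(-7 \right)} \left(-75\right) B - \frac{8736944}{-8669388}} = \frac{1}{\frac{11}{-7} \left(-75\right) \left(-135\right) - \frac{8736944}{-8669388}} = \frac{1}{11 \left(- \frac{1}{7}\right) \left(-75\right) \left(-135\right) - - \frac{2184236}{2167347}} = \frac{1}{\left(- \frac{11}{7}\right) \left(-75\right) \left(-135\right) + \frac{2184236}{2167347}} = \frac{1}{\frac{825}{7} \left(-135\right) + \frac{2184236}{2167347}} = \frac{1}{- \frac{111375}{7} + \frac{2184236}{2167347}} = \frac{1}{- \frac{34481854639}{2167347}} = - \frac{2167347}{34481854639}$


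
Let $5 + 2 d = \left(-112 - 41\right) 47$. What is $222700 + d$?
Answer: $219102$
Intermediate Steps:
$d = -3598$ ($d = - \frac{5}{2} + \frac{\left(-112 - 41\right) 47}{2} = - \frac{5}{2} + \frac{\left(-153\right) 47}{2} = - \frac{5}{2} + \frac{1}{2} \left(-7191\right) = - \frac{5}{2} - \frac{7191}{2} = -3598$)
$222700 + d = 222700 - 3598 = 219102$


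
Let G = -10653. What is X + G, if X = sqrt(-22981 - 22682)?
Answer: -10653 + I*sqrt(45663) ≈ -10653.0 + 213.69*I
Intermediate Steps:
X = I*sqrt(45663) (X = sqrt(-45663) = I*sqrt(45663) ≈ 213.69*I)
X + G = I*sqrt(45663) - 10653 = -10653 + I*sqrt(45663)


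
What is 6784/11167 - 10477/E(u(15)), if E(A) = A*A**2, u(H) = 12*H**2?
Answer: 133529355003341/219800061000000 ≈ 0.60750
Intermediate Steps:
E(A) = A**3
6784/11167 - 10477/E(u(15)) = 6784/11167 - 10477/((12*15**2)**3) = 6784*(1/11167) - 10477/((12*225)**3) = 6784/11167 - 10477/(2700**3) = 6784/11167 - 10477/19683000000 = 133529355003341/219800061000000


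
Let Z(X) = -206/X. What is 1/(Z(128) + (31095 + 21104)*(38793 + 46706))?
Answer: 64/285629587161 ≈ 2.2407e-10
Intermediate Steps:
1/(Z(128) + (31095 + 21104)*(38793 + 46706)) = 1/(-206/128 + (31095 + 21104)*(38793 + 46706)) = 1/(-206*1/128 + 52199*85499) = 1/(-103/64 + 4462962301) = 1/(285629587161/64) = 64/285629587161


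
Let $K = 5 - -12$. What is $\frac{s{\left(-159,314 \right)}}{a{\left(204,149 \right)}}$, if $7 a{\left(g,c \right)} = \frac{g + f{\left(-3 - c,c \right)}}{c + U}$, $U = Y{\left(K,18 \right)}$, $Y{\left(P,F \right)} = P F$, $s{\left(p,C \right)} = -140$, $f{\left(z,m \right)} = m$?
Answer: $- \frac{445900}{353} \approx -1263.2$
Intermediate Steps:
$K = 17$ ($K = 5 + 12 = 17$)
$Y{\left(P,F \right)} = F P$
$U = 306$ ($U = 18 \cdot 17 = 306$)
$a{\left(g,c \right)} = \frac{c + g}{7 \left(306 + c\right)}$ ($a{\left(g,c \right)} = \frac{\left(g + c\right) \frac{1}{c + 306}}{7} = \frac{\left(c + g\right) \frac{1}{306 + c}}{7} = \frac{\frac{1}{306 + c} \left(c + g\right)}{7} = \frac{c + g}{7 \left(306 + c\right)}$)
$\frac{s{\left(-159,314 \right)}}{a{\left(204,149 \right)}} = - \frac{140}{\frac{1}{7} \frac{1}{306 + 149} \left(149 + 204\right)} = - \frac{140}{\frac{1}{7} \cdot \frac{1}{455} \cdot 353} = - \frac{140}{\frac{353}{3185}} = \left(-140\right) \frac{3185}{353} = - \frac{445900}{353}$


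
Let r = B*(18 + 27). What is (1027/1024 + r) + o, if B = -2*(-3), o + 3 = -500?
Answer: -237565/1024 ≈ -232.00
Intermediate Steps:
o = -503 (o = -3 - 500 = -503)
B = 6
r = 270 (r = 6*(18 + 27) = 6*45 = 270)
(1027/1024 + r) + o = (1027/1024 + 270) - 503 = 277507/1024 - 503 = -237565/1024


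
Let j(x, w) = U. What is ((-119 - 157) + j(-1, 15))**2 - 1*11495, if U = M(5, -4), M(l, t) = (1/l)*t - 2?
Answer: 1655861/25 ≈ 66235.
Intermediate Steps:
M(l, t) = -2 + t/l (M(l, t) = t/l - 2 = -2 + t/l)
U = -14/5 (U = -2 - 4/5 = -14/5 ≈ -2.8000)
j(x, w) = -14/5
((-119 - 157) + j(-1, 15))**2 - 1*11495 = ((-119 - 157) - 14/5)**2 - 1*11495 = (-276 - 14/5)**2 - 11495 = (-1394/5)**2 - 11495 = 1943236/25 - 11495 = 1655861/25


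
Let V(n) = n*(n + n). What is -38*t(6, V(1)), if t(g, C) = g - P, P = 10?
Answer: 152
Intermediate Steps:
V(n) = 2*n**2 (V(n) = n*(2*n) = 2*n**2)
t(g, C) = -10 + g (t(g, C) = g - 1*10 = g - 10 = -10 + g)
-38*t(6, V(1)) = -38*(-10 + 6) = -38*(-4) = 152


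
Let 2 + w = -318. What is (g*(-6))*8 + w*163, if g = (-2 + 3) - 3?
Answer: -52064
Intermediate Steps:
w = -320 (w = -2 - 318 = -320)
g = -2 (g = 1 - 3 = -2)
(g*(-6))*8 + w*163 = -2*(-6)*8 - 320*163 = 12*8 - 52160 = 96 - 52160 = -52064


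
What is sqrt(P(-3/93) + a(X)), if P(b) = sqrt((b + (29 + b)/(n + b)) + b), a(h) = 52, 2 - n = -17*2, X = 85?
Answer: sqrt(62126439700 + 69130*sqrt(221285130))/34565 ≈ 7.2705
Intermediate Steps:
n = 36 (n = 2 - (-17)*2 = 2 - 1*(-34) = 2 + 34 = 36)
P(b) = sqrt(2*b + (29 + b)/(36 + b)) (P(b) = sqrt((b + (29 + b)/(36 + b)) + b) = sqrt(2*b + (29 + b)/(36 + b)))
sqrt(P(-3/93) + a(X)) = sqrt(sqrt((29 - 3/93 + 2*(-3/93)*(36 - 3/93))/(36 - 3/93)) + 52) = sqrt(sqrt((29 - 3*1/93 + 2*(-3*1/93)*(36 - 3*1/93))/(36 - 3*1/93)) + 52) = sqrt(sqrt((29 - 1/31 + 2*(-1/31)*(36 - 1/31))/(36 - 1/31)) + 52) = sqrt(sqrt((29 - 1/31 + 2*(-1/31)*(1115/31))/(1115/31)) + 52) = sqrt(sqrt(31*(29 - 1/31 - 2230/961)/1115) + 52) = sqrt(sqrt((31/1115)*(25608/961)) + 52) = sqrt(sqrt(25608/34565) + 52) = sqrt(2*sqrt(221285130)/34565 + 52) = sqrt(52 + 2*sqrt(221285130)/34565)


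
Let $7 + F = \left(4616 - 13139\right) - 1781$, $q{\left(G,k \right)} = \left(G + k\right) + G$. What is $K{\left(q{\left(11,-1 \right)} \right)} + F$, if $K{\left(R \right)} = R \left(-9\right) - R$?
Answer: $-10521$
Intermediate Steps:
$q{\left(G,k \right)} = k + 2 G$
$K{\left(R \right)} = - 10 R$ ($K{\left(R \right)} = - 9 R - R = - 10 R$)
$F = -10311$ ($F = -7 + \left(\left(4616 - 13139\right) - 1781\right) = -7 - 10304 = -10311$)
$K{\left(q{\left(11,-1 \right)} \right)} + F = - 10 \left(-1 + 2 \cdot 11\right) - 10311 = - 10 \left(-1 + 22\right) - 10311 = \left(-10\right) 21 - 10311 = -210 - 10311 = -10521$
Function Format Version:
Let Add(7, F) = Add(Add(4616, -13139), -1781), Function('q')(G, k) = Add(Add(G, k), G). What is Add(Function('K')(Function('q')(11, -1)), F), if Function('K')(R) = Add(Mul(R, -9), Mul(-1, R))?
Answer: -10521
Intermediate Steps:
Function('q')(G, k) = Add(k, Mul(2, G))
Function('K')(R) = Mul(-10, R) (Function('K')(R) = Add(Mul(-9, R), Mul(-1, R)) = Mul(-10, R))
F = -10311 (F = Add(-7, Add(Add(4616, -13139), -1781)) = Add(-7, Add(-8523, -1781)) = Add(-7, -10304) = -10311)
Add(Function('K')(Function('q')(11, -1)), F) = Add(Mul(-10, Add(-1, Mul(2, 11))), -10311) = Add(Mul(-10, Add(-1, 22)), -10311) = Add(Mul(-10, 21), -10311) = Add(-210, -10311) = -10521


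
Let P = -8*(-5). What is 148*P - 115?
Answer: 5805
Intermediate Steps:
P = 40
148*P - 115 = 148*40 - 115 = 5920 - 115 = 5805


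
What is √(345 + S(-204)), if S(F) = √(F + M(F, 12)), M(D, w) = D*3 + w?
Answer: √(345 + 2*I*√201) ≈ 18.59 + 0.76265*I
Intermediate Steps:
M(D, w) = w + 3*D (M(D, w) = 3*D + w = w + 3*D)
S(F) = √(12 + 4*F) (S(F) = √(F + (12 + 3*F)) = √(12 + 4*F))
√(345 + S(-204)) = √(345 + 2*√(3 - 204)) = √(345 + 2*√(-201)) = √(345 + 2*(I*√201)) = √(345 + 2*I*√201)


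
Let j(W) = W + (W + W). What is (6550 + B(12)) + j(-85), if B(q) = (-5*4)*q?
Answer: 6055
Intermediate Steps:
j(W) = 3*W (j(W) = W + 2*W = 3*W)
B(q) = -20*q
(6550 + B(12)) + j(-85) = (6550 - 20*12) + 3*(-85) = (6550 - 240) - 255 = 6310 - 255 = 6055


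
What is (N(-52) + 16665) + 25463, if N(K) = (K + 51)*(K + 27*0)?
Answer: 42180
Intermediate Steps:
N(K) = K*(51 + K) (N(K) = (51 + K)*(K + 0) = (51 + K)*K = K*(51 + K))
(N(-52) + 16665) + 25463 = (-52*(51 - 52) + 16665) + 25463 = (-52*(-1) + 16665) + 25463 = (52 + 16665) + 25463 = 16717 + 25463 = 42180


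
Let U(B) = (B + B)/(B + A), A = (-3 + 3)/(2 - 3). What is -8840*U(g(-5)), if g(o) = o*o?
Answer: -17680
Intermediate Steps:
A = 0 (A = 0/(-1) = 0*(-1) = 0)
g(o) = o**2
U(B) = 2 (U(B) = (B + B)/(B + 0) = (2*B)/B = 2)
-8840*U(g(-5)) = -8840*2 = -17680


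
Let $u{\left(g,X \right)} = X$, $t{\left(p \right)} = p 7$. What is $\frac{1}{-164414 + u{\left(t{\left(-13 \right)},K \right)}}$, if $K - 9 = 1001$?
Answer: $- \frac{1}{163404} \approx -6.1198 \cdot 10^{-6}$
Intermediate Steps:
$K = 1010$ ($K = 9 + 1001 = 1010$)
$t{\left(p \right)} = 7 p$
$\frac{1}{-164414 + u{\left(t{\left(-13 \right)},K \right)}} = \frac{1}{-164414 + 1010} = \frac{1}{-163404} = - \frac{1}{163404}$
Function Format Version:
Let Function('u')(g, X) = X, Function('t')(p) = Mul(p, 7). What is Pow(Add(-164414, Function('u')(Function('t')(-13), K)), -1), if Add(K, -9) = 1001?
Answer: Rational(-1, 163404) ≈ -6.1198e-6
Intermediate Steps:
K = 1010 (K = Add(9, 1001) = 1010)
Function('t')(p) = Mul(7, p)
Pow(Add(-164414, Function('u')(Function('t')(-13), K)), -1) = Pow(Add(-164414, 1010), -1) = Pow(-163404, -1) = Rational(-1, 163404)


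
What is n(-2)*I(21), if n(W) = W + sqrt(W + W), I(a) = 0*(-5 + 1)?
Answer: 0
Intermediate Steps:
I(a) = 0 (I(a) = 0*(-4) = 0)
n(W) = W + sqrt(2)*sqrt(W) (n(W) = W + sqrt(2*W) = W + sqrt(2)*sqrt(W))
n(-2)*I(21) = (-2 + sqrt(2)*sqrt(-2))*0 = (-2 + sqrt(2)*(I*sqrt(2)))*0 = (-2 + 2*I)*0 = 0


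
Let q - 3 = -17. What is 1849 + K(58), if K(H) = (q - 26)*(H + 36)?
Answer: -1911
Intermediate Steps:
q = -14 (q = 3 - 17 = -14)
K(H) = -1440 - 40*H (K(H) = (-14 - 26)*(H + 36) = -40*(36 + H) = -1440 - 40*H)
1849 + K(58) = 1849 + (-1440 - 40*58) = 1849 + (-1440 - 2320) = 1849 - 3760 = -1911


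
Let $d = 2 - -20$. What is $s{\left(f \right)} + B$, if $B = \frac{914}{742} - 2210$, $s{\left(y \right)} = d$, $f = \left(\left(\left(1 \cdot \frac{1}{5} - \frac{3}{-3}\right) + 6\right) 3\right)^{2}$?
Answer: $- \frac{811291}{371} \approx -2186.8$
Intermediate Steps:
$f = \frac{11664}{25}$ ($f = \left(\left(\left(1 \cdot \frac{1}{5} - -1\right) + 6\right) 3\right)^{2} = \left(\left(\left(\frac{1}{5} + 1\right) + 6\right) 3\right)^{2} = \left(\left(\frac{6}{5} + 6\right) 3\right)^{2} = \left(\frac{36}{5} \cdot 3\right)^{2} = \left(\frac{108}{5}\right)^{2} = \frac{11664}{25} \approx 466.56$)
$d = 22$ ($d = 2 + 20 = 22$)
$s{\left(y \right)} = 22$
$B = - \frac{819453}{371}$ ($B = 914 \cdot \frac{1}{742} - 2210 = \frac{457}{371} - 2210 = - \frac{819453}{371} \approx -2208.8$)
$s{\left(f \right)} + B = 22 - \frac{819453}{371} = - \frac{811291}{371}$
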